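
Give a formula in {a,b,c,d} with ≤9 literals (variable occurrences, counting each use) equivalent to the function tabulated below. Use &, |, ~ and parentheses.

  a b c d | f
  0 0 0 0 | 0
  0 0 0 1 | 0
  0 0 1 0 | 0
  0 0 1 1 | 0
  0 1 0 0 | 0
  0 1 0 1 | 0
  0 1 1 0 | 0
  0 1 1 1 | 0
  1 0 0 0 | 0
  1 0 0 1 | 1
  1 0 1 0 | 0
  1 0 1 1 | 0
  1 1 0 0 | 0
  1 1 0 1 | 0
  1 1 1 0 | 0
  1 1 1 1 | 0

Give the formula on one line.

  ~c = 1100110011001100
  (~c & a) = 0000000011001100
  ~d = 1010101010101010
  (~d & b) = 0000101000001010
  ((~c & a) | (~d & b)) = 0000101011001110
  (d & ((~c & a) | (~d & b))) = 0000000001000100
  ~b = 1111000011110000
  ((d & ((~c & a) | (~d & b))) & ~b) = 0000000001000000

((d & ((~c & a) | (~d & b))) & ~b)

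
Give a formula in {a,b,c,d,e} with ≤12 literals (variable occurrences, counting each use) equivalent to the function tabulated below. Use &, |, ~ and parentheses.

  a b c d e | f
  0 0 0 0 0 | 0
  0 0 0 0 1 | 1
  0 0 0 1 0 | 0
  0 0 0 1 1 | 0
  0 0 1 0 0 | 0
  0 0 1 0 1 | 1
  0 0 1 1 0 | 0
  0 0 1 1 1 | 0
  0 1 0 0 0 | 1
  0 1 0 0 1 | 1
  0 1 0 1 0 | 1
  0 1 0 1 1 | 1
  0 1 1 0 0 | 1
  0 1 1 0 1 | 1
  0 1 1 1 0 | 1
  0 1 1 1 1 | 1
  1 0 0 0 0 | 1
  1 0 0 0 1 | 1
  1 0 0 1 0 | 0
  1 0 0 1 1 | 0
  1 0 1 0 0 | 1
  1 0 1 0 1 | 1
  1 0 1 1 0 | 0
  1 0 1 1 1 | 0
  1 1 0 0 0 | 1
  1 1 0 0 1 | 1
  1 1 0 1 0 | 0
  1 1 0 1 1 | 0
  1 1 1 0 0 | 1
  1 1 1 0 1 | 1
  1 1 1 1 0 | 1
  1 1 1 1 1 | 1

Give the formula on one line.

((~d & ((e | ((a & d) & ~e)) | a)) | ((~a | c) & b))

  ~d = 11001100110011001100110011001100
  (a & d) = 00000000000000000011001100110011
  ~e = 10101010101010101010101010101010
  ((a & d) & ~e) = 00000000000000000010001000100010
  (e | ((a & d) & ~e)) = 01010101010101010111011101110111
  ((e | ((a & d) & ~e)) | a) = 01010101010101011111111111111111
  (~d & ((e | ((a & d) & ~e)) | a)) = 01000100010001001100110011001100
  ~a = 11111111111111110000000000000000
  (~a | c) = 11111111111111110000111100001111
  ((~a | c) & b) = 00000000111111110000000000001111
  ((~d & ((e | ((a & d) & ~e)) | a)) | ((~a | c) & b)) = 01000100111111111100110011001111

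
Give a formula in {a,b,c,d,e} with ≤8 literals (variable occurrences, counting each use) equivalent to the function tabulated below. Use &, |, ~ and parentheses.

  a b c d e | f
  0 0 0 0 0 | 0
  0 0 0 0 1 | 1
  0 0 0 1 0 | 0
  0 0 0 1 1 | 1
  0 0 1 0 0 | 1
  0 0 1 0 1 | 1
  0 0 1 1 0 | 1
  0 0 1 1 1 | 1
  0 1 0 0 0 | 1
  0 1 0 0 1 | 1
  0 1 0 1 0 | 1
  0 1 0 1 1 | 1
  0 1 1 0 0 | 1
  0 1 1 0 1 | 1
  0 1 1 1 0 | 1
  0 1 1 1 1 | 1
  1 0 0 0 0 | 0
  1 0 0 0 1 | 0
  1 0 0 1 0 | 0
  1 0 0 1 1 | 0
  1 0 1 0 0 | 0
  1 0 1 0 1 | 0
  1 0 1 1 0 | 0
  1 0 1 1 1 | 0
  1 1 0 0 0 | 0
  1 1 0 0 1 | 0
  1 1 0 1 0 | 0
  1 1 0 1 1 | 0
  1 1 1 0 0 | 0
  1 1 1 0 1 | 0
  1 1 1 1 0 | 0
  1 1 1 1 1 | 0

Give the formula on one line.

(((c | (~c & e)) | b) & ~a)

  ~c = 11110000111100001111000011110000
  (~c & e) = 01010000010100000101000001010000
  (c | (~c & e)) = 01011111010111110101111101011111
  ((c | (~c & e)) | b) = 01011111111111110101111111111111
  ~a = 11111111111111110000000000000000
  (((c | (~c & e)) | b) & ~a) = 01011111111111110000000000000000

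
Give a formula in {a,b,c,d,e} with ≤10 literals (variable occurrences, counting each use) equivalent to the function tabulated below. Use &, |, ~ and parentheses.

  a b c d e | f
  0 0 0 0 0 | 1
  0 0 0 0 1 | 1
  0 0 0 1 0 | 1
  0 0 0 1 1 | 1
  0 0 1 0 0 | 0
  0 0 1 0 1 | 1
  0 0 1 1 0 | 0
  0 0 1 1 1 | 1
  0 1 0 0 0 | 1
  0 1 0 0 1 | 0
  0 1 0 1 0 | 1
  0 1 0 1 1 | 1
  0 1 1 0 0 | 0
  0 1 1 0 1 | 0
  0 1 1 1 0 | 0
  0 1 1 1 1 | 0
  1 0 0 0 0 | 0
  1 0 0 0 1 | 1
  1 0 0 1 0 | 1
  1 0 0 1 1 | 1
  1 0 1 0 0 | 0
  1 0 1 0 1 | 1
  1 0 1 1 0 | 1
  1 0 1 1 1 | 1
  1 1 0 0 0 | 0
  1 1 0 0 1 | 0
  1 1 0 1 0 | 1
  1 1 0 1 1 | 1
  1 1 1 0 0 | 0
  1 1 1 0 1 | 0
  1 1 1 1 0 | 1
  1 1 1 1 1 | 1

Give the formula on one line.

((e & ~b) | ((d | ((a | ~e) & ~a)) & (a | ~c)))

  ~b = 11111111000000001111111100000000
  (e & ~b) = 01010101000000000101010100000000
  ~e = 10101010101010101010101010101010
  (a | ~e) = 10101010101010101111111111111111
  ~a = 11111111111111110000000000000000
  ((a | ~e) & ~a) = 10101010101010100000000000000000
  (d | ((a | ~e) & ~a)) = 10111011101110110011001100110011
  ~c = 11110000111100001111000011110000
  (a | ~c) = 11110000111100001111111111111111
  ((d | ((a | ~e) & ~a)) & (a | ~c)) = 10110000101100000011001100110011
  ((e & ~b) | ((d | ((a | ~e) & ~a)) & (a | ~c))) = 11110101101100000111011100110011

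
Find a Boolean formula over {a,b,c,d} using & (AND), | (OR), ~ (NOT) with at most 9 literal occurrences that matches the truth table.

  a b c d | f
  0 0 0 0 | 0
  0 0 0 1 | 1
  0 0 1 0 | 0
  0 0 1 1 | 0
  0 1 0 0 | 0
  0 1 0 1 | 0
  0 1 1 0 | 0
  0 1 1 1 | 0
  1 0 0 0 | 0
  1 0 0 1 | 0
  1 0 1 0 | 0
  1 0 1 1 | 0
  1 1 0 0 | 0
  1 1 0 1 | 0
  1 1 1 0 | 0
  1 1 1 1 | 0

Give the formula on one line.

((d | ((c | b) | (d & a))) & ((~a & ~c) & ~b))

  (c | b) = 0011111100111111
  (d & a) = 0000000001010101
  ((c | b) | (d & a)) = 0011111101111111
  (d | ((c | b) | (d & a))) = 0111111101111111
  ~a = 1111111100000000
  ~c = 1100110011001100
  (~a & ~c) = 1100110000000000
  ~b = 1111000011110000
  ((~a & ~c) & ~b) = 1100000000000000
  ((d | ((c | b) | (d & a))) & ((~a & ~c) & ~b)) = 0100000000000000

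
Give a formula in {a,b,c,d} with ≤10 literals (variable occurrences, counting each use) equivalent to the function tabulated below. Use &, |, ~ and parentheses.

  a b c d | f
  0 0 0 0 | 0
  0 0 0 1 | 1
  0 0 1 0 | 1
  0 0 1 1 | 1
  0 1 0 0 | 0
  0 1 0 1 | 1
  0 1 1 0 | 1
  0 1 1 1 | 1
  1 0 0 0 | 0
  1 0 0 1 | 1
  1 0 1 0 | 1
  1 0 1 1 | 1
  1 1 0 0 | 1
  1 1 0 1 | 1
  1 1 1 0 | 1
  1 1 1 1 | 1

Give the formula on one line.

(((c | (a | d)) & b) | (~b & (d | (~b & c))))

  (a | d) = 0101010111111111
  (c | (a | d)) = 0111011111111111
  ((c | (a | d)) & b) = 0000011100001111
  ~b = 1111000011110000
  (~b & c) = 0011000000110000
  (d | (~b & c)) = 0111010101110101
  (~b & (d | (~b & c))) = 0111000001110000
  (((c | (a | d)) & b) | (~b & (d | (~b & c)))) = 0111011101111111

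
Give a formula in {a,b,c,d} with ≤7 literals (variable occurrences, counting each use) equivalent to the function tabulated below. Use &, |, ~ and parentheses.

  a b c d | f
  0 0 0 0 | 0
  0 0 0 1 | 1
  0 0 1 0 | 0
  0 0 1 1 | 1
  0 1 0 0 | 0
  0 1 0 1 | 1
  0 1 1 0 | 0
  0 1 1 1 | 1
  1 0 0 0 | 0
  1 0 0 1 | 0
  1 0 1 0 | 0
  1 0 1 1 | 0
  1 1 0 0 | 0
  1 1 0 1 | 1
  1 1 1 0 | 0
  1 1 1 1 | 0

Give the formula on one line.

  ~a = 1111111100000000
  ~c = 1100110011001100
  (b & ~c) = 0000110000001100
  (~a | (b & ~c)) = 1111111100001100
  (d & (~a | (b & ~c))) = 0101010100000100

(d & (~a | (b & ~c)))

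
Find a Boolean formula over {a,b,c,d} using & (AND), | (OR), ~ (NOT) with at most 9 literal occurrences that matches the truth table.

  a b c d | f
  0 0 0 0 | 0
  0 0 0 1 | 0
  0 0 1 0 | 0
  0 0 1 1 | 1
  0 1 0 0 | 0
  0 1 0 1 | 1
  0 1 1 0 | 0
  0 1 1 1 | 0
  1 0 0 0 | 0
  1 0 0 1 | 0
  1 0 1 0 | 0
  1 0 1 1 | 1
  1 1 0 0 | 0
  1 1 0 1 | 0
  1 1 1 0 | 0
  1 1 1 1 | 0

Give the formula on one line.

(((~c & d) | c) & ((b | c) & ((~b & d) | (~c & ~a))))

  ~c = 1100110011001100
  (~c & d) = 0100010001000100
  ((~c & d) | c) = 0111011101110111
  (b | c) = 0011111100111111
  ~b = 1111000011110000
  (~b & d) = 0101000001010000
  ~a = 1111111100000000
  (~c & ~a) = 1100110000000000
  ((~b & d) | (~c & ~a)) = 1101110001010000
  ((b | c) & ((~b & d) | (~c & ~a))) = 0001110000010000
  (((~c & d) | c) & ((b | c) & ((~b & d) | (~c & ~a)))) = 0001010000010000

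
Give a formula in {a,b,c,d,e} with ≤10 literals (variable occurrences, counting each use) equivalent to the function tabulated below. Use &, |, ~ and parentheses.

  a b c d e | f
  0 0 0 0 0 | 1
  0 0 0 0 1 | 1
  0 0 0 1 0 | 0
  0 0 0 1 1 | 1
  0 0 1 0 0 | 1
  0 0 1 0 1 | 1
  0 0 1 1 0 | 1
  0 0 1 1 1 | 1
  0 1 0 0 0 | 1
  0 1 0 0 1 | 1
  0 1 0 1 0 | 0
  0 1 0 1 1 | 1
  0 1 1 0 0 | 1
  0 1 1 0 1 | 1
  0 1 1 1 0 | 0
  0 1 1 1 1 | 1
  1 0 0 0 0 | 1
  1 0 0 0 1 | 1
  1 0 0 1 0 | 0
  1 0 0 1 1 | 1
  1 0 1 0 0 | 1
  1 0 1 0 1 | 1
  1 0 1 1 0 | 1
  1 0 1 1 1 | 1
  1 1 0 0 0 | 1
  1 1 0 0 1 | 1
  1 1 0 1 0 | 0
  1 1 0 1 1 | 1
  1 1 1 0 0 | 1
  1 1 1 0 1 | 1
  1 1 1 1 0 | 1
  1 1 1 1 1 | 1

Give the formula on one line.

  ~d = 11001100110011001100110011001100
  (e & d) = 00010001000100010001000100010001
  ((e & d) | c) = 00011111000111110001111100011111
  (~d | ((e & d) | c)) = 11011111110111111101111111011111
  ~b = 11111111000000001111111100000000
  (a & c) = 00000000000000000000111100001111
  (~b | (a & c)) = 11111111000000001111111100001111
  (~d | e) = 11011101110111011101110111011101
  ((~b | (a & c)) | (~d | e)) = 11111111110111011111111111011111
  ((~d | ((e & d) | c)) & ((~b | (a & c)) | (~d | e))) = 11011111110111011101111111011111

((~d | ((e & d) | c)) & ((~b | (a & c)) | (~d | e)))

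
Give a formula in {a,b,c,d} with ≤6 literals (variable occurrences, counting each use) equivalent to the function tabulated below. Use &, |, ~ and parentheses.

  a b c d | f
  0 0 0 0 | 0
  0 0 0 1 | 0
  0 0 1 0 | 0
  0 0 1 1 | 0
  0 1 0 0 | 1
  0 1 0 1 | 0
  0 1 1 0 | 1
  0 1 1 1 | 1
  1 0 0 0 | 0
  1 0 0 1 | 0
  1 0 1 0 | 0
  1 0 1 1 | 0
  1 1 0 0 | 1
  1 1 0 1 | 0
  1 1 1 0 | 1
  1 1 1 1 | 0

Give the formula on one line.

((~d & b) | ((~a & b) & c))

  ~d = 1010101010101010
  (~d & b) = 0000101000001010
  ~a = 1111111100000000
  (~a & b) = 0000111100000000
  ((~a & b) & c) = 0000001100000000
  ((~d & b) | ((~a & b) & c)) = 0000101100001010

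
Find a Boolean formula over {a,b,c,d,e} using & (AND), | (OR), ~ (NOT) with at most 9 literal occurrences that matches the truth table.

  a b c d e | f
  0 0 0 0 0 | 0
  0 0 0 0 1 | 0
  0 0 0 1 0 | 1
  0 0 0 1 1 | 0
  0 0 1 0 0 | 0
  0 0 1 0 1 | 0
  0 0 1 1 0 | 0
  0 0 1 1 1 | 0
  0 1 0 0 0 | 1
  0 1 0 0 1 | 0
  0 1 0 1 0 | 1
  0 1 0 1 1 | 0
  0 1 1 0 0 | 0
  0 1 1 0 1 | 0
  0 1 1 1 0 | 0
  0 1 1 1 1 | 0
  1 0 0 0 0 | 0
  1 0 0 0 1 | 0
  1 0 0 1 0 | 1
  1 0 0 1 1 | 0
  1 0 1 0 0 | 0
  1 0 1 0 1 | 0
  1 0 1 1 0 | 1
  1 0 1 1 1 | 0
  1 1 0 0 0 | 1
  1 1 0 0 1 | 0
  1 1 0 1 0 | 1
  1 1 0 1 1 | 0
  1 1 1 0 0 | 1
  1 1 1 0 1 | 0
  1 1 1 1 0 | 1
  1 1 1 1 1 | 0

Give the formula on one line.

  ~c = 11110000111100001111000011110000
  (c & a) = 00000000000000000000111100001111
  (~c | (c & a)) = 11110000111100001111111111111111
  ~e = 10101010101010101010101010101010
  (d & ~e) = 00100010001000100010001000100010
  (b & ~e) = 00000000101010100000000010101010
  ((d & ~e) | (b & ~e)) = 00100010101010100010001010101010
  ((~c | (c & a)) & ((d & ~e) | (b & ~e))) = 00100000101000000010001010101010

((~c | (c & a)) & ((d & ~e) | (b & ~e)))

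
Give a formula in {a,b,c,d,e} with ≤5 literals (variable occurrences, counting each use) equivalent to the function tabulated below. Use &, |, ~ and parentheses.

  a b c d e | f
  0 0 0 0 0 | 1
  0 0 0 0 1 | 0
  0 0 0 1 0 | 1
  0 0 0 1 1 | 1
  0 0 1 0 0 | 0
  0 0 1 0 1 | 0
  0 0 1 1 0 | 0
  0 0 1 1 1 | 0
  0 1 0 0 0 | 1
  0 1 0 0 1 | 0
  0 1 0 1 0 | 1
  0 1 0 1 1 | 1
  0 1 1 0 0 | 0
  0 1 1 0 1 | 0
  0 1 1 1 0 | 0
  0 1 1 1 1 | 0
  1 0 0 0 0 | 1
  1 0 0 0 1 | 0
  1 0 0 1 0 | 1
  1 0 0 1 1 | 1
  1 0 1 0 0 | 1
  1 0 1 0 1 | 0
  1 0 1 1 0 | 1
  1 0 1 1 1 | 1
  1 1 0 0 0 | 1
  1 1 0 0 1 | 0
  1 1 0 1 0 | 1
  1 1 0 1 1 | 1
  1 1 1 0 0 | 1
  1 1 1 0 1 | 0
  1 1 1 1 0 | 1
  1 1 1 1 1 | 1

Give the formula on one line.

  ~c = 11110000111100001111000011110000
  (a | ~c) = 11110000111100001111111111111111
  ~e = 10101010101010101010101010101010
  (d | ~e) = 10111011101110111011101110111011
  ((a | ~c) & (d | ~e)) = 10110000101100001011101110111011

((a | ~c) & (d | ~e))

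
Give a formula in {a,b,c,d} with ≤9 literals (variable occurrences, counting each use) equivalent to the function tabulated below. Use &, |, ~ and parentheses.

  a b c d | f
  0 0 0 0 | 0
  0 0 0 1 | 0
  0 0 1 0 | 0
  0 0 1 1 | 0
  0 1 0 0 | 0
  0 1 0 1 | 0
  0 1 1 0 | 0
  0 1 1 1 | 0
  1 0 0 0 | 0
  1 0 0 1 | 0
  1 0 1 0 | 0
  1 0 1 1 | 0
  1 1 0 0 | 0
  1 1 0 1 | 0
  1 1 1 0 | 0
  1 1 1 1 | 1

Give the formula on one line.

(((a & b) & c) & (((c & d) & ((b | ~a) & a)) | ~a))

  (a & b) = 0000000000001111
  ((a & b) & c) = 0000000000000011
  (c & d) = 0001000100010001
  ~a = 1111111100000000
  (b | ~a) = 1111111100001111
  ((b | ~a) & a) = 0000000000001111
  ((c & d) & ((b | ~a) & a)) = 0000000000000001
  (((c & d) & ((b | ~a) & a)) | ~a) = 1111111100000001
  (((a & b) & c) & (((c & d) & ((b | ~a) & a)) | ~a)) = 0000000000000001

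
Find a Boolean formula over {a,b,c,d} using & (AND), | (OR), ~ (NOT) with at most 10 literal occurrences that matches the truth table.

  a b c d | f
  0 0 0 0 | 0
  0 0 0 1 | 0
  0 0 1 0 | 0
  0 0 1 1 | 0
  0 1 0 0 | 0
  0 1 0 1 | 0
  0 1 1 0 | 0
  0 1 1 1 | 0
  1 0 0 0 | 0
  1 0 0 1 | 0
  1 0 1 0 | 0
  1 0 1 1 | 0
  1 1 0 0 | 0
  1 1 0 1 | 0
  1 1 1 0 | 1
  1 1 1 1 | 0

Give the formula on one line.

  ~d = 1010101010101010
  (~d & c) = 0010001000100010
  (c | b) = 0011111100111111
  ~c = 1100110011001100
  (~c | b) = 1100111111001111
  (a & (~c | b)) = 0000000011001111
  ((c | b) & (a & (~c | b))) = 0000000000001111
  ((~d & c) & ((c | b) & (a & (~c | b)))) = 0000000000000010

((~d & c) & ((c | b) & (a & (~c | b))))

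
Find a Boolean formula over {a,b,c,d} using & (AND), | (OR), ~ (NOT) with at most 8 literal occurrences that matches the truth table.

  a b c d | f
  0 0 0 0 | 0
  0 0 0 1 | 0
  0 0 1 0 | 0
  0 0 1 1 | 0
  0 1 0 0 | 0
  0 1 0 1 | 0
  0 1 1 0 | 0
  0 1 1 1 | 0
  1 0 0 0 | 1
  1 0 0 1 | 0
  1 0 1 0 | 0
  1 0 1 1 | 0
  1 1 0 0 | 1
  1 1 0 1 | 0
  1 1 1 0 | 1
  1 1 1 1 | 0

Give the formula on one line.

  ~d = 1010101010101010
  (~d & a) = 0000000010101010
  ~c = 1100110011001100
  ~a = 1111111100000000
  (b | ~a) = 1111111100001111
  (a & (b | ~a)) = 0000000000001111
  (c & (a & (b | ~a))) = 0000000000000011
  (d | (c & (a & (b | ~a)))) = 0101010101010111
  (~c | (d | (c & (a & (b | ~a))))) = 1101110111011111
  ((~d & a) & (~c | (d | (c & (a & (b | ~a)))))) = 0000000010001010

((~d & a) & (~c | (d | (c & (a & (b | ~a))))))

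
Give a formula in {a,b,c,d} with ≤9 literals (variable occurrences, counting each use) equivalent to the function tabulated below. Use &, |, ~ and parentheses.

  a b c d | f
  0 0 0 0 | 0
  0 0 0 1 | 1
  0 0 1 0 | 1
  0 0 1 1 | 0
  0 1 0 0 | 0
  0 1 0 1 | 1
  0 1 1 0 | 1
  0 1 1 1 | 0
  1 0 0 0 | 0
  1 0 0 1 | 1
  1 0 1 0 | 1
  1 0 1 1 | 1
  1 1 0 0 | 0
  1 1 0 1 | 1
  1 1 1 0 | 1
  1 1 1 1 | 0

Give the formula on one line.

(((~b | ~d) & (c & ((~d | a) | (a | b)))) | (~c & d))

  ~b = 1111000011110000
  ~d = 1010101010101010
  (~b | ~d) = 1111101011111010
  (~d | a) = 1010101011111111
  (a | b) = 0000111111111111
  ((~d | a) | (a | b)) = 1010111111111111
  (c & ((~d | a) | (a | b))) = 0010001100110011
  ((~b | ~d) & (c & ((~d | a) | (a | b)))) = 0010001000110010
  ~c = 1100110011001100
  (~c & d) = 0100010001000100
  (((~b | ~d) & (c & ((~d | a) | (a | b)))) | (~c & d)) = 0110011001110110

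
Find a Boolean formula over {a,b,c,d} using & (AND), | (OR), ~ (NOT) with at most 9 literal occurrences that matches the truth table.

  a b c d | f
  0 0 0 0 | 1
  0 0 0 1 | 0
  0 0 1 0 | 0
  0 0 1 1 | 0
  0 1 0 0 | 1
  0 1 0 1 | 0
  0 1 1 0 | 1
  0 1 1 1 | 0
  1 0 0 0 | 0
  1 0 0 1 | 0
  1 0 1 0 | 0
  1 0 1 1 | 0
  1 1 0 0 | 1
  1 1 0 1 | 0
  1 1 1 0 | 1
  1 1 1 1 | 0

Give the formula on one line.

  ~a = 1111111100000000
  (d & c) = 0001000100010001
  (~a | (d & c)) = 1111111100010001
  ~c = 1100110011001100
  (d | ~c) = 1101110111011101
  ((~a | (d & c)) & (d | ~c)) = 1101110100010001
  (b | ((~a | (d & c)) & (d | ~c))) = 1101111100011111
  ~d = 1010101010101010
  ((b | ((~a | (d & c)) & (d | ~c))) & ~d) = 1000101000001010

((b | ((~a | (d & c)) & (d | ~c))) & ~d)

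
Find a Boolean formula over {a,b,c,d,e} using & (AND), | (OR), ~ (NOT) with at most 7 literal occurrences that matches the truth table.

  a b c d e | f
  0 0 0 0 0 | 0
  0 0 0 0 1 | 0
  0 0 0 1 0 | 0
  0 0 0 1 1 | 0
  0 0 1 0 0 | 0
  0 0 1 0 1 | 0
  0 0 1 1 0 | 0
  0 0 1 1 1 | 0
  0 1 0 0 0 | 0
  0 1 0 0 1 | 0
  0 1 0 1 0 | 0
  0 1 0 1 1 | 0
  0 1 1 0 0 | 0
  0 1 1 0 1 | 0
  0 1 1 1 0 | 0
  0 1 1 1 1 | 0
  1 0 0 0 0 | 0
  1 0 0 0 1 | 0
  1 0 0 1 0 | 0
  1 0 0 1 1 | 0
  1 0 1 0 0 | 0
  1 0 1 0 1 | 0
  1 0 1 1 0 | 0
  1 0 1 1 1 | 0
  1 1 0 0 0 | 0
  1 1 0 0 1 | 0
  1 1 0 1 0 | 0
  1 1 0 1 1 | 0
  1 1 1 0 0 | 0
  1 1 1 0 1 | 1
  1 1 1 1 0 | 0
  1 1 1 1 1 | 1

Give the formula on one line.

(((b & e) & a) & (~b | (c & a)))

  (b & e) = 00000000010101010000000001010101
  ((b & e) & a) = 00000000000000000000000001010101
  ~b = 11111111000000001111111100000000
  (c & a) = 00000000000000000000111100001111
  (~b | (c & a)) = 11111111000000001111111100001111
  (((b & e) & a) & (~b | (c & a))) = 00000000000000000000000000000101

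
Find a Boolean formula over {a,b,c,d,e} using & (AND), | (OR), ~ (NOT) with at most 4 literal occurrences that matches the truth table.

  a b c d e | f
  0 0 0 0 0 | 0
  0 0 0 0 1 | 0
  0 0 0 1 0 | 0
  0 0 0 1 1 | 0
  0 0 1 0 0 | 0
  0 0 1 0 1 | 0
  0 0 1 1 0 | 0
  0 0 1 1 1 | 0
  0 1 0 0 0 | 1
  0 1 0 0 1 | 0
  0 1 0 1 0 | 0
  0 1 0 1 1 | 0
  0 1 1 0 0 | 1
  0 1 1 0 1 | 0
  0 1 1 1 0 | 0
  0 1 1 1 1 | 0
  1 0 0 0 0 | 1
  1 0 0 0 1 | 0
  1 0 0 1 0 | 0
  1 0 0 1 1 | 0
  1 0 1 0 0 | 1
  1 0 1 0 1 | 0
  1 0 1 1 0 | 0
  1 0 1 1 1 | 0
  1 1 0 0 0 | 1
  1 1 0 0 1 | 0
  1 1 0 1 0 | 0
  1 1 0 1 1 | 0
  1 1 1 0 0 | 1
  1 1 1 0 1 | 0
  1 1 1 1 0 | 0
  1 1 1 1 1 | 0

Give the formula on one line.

(((a | b) & ~d) & ~e)

  (a | b) = 00000000111111111111111111111111
  ~d = 11001100110011001100110011001100
  ((a | b) & ~d) = 00000000110011001100110011001100
  ~e = 10101010101010101010101010101010
  (((a | b) & ~d) & ~e) = 00000000100010001000100010001000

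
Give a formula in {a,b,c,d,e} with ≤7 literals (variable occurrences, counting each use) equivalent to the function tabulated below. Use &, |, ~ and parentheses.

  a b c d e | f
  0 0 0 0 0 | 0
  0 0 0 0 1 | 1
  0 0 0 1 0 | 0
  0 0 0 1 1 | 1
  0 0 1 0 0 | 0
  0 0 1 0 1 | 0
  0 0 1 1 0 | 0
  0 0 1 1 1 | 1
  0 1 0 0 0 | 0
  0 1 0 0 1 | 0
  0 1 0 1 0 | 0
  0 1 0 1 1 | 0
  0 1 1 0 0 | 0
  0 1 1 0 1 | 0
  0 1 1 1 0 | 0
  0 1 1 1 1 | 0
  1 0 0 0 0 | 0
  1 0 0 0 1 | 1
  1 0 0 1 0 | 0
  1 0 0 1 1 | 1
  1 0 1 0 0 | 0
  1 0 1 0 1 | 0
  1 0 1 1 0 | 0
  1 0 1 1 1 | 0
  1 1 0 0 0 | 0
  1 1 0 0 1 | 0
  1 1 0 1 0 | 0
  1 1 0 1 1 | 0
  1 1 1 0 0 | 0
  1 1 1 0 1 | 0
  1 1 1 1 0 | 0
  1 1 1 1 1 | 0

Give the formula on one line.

  ~c = 11110000111100001111000011110000
  (~c | b) = 11110000111111111111000011111111
  (d | (~c | b)) = 11110011111111111111001111111111
  ~a = 11111111111111110000000000000000
  (~a | ~c) = 11111111111111111111000011110000
  ~b = 11111111000000001111111100000000
  (~b & e) = 01010101000000000101010100000000
  ((~a | ~c) & (~b & e)) = 01010101000000000101000000000000
  ((d | (~c | b)) & ((~a | ~c) & (~b & e))) = 01010001000000000101000000000000

((d | (~c | b)) & ((~a | ~c) & (~b & e)))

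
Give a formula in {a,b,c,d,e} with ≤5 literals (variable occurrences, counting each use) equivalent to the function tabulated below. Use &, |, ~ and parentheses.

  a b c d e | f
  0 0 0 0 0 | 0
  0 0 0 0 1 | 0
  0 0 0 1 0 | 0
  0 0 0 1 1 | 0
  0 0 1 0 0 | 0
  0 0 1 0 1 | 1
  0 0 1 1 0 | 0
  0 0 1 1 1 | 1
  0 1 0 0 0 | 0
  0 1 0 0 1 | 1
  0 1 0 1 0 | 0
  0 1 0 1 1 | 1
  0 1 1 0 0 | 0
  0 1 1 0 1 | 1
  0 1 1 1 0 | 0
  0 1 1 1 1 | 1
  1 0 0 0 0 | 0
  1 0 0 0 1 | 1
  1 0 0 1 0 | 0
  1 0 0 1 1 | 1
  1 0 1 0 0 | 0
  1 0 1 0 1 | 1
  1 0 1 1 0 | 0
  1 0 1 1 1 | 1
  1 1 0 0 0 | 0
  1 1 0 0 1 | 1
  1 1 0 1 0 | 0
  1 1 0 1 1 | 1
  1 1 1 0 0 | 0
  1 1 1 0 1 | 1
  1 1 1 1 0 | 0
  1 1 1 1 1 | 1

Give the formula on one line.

(((b | c) & e) | (a & e))

  (b | c) = 00001111111111110000111111111111
  ((b | c) & e) = 00000101010101010000010101010101
  (a & e) = 00000000000000000101010101010101
  (((b | c) & e) | (a & e)) = 00000101010101010101010101010101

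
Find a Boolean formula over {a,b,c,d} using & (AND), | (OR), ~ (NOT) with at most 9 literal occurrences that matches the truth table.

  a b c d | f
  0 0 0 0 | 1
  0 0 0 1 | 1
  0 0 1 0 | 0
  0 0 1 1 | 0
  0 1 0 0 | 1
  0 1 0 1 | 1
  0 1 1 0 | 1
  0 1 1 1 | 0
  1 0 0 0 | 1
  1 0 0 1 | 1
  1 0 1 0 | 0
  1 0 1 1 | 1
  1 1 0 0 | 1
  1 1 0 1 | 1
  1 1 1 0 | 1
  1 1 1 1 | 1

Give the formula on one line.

  (d & a) = 0000000001010101
  ~d = 1010101010101010
  ~c = 1100110011001100
  (~c | b) = 1100111111001111
  (c & (~c | b)) = 0000001100000011
  (~d & (c & (~c | b))) = 0000001000000010
  ((d & a) | (~d & (c & (~c | b)))) = 0000001001010111
  (((d & a) | (~d & (c & (~c | b)))) | ~c) = 1100111011011111

(((d & a) | (~d & (c & (~c | b)))) | ~c)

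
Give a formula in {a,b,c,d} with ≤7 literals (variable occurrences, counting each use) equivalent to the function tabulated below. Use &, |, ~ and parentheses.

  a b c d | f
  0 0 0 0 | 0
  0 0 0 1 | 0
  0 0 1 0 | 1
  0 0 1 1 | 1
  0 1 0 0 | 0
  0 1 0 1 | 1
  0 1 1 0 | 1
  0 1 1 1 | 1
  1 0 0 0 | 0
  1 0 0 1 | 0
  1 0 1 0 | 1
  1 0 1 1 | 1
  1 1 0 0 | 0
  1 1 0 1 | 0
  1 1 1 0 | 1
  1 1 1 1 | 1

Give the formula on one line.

  ~a = 1111111100000000
  (~a & d) = 0101010100000000
  (b & (~a & d)) = 0000010100000000
  ((b & (~a & d)) | c) = 0011011100110011

((b & (~a & d)) | c)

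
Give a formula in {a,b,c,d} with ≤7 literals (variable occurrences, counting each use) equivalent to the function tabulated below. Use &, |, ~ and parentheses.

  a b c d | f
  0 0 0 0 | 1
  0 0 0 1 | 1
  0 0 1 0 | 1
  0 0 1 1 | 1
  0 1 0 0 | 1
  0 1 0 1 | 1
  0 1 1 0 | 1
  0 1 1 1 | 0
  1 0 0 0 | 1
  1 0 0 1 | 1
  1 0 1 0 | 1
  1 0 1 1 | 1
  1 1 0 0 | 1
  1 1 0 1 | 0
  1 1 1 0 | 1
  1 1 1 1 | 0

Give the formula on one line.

((~d | ~b) | (~a & ~c))

  ~d = 1010101010101010
  ~b = 1111000011110000
  (~d | ~b) = 1111101011111010
  ~a = 1111111100000000
  ~c = 1100110011001100
  (~a & ~c) = 1100110000000000
  ((~d | ~b) | (~a & ~c)) = 1111111011111010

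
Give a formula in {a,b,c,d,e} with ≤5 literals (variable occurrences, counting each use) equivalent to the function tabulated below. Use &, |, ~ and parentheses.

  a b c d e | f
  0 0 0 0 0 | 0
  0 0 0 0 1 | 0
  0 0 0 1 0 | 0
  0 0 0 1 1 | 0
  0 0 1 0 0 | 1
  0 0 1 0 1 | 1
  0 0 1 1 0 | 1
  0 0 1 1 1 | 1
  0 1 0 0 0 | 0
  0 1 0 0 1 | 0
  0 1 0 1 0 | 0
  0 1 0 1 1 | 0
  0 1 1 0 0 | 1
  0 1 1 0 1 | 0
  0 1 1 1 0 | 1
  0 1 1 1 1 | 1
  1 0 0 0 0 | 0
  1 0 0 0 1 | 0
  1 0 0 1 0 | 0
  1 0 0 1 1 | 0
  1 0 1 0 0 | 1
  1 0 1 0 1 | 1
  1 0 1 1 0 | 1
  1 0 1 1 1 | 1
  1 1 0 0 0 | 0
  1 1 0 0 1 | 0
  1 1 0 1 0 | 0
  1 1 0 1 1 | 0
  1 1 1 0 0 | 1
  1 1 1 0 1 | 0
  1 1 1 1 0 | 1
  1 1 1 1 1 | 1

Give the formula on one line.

  ~b = 11111111000000001111111100000000
  (~b | d) = 11111111001100111111111100110011
  ~e = 10101010101010101010101010101010
  ((~b | d) | ~e) = 11111111101110111111111110111011
  (c & ((~b | d) | ~e)) = 00001111000010110000111100001011

(c & ((~b | d) | ~e))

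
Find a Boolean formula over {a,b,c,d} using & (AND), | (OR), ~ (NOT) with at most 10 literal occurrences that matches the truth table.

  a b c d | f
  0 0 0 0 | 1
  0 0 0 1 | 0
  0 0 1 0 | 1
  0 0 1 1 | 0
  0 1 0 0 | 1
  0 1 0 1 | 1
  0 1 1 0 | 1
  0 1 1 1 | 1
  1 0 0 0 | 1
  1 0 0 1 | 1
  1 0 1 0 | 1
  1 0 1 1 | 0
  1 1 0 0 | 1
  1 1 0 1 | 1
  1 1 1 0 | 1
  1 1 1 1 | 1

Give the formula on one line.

((~d | b) | ((~d & b) | ((~d | ~c) & a)))

  ~d = 1010101010101010
  (~d | b) = 1010111110101111
  (~d & b) = 0000101000001010
  ~c = 1100110011001100
  (~d | ~c) = 1110111011101110
  ((~d | ~c) & a) = 0000000011101110
  ((~d & b) | ((~d | ~c) & a)) = 0000101011101110
  ((~d | b) | ((~d & b) | ((~d | ~c) & a))) = 1010111111101111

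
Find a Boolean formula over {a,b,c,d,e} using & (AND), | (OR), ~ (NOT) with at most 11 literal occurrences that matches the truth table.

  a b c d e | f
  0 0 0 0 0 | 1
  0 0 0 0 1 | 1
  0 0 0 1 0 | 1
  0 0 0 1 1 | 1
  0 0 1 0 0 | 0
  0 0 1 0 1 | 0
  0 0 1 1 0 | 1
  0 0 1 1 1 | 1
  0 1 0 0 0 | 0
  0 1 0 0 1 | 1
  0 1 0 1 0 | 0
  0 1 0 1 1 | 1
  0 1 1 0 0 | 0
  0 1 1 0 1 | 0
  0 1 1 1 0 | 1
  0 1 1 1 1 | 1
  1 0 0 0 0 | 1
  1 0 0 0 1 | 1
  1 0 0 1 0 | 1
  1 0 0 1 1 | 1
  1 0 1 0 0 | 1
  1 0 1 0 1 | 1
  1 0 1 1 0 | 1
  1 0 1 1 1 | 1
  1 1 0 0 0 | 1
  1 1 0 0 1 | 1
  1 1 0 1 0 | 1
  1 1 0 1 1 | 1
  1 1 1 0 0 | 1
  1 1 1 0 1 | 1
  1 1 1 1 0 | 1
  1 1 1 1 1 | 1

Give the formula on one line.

  (d & c) = 00000011000000110000001100000011
  ~c = 11110000111100001111000011110000
  ((d & c) | ~c) = 11110011111100111111001111110011
  ~a = 11111111111111110000000000000000
  (~a | b) = 11111111111111110000000011111111
  ~b = 11111111000000001111111100000000
  (c | e) = 01011111010111110101111101011111
  (~b | (c | e)) = 11111111010111111111111101011111
  ((~a | b) & (~b | (c | e))) = 11111111010111110000000001011111
  (((d & c) | ~c) & ((~a | b) & (~b | (c | e)))) = 11110011010100110000000001010011
  (a | (((d & c) | ~c) & ((~a | b) & (~b | (c | e))))) = 11110011010100111111111111111111

(a | (((d & c) | ~c) & ((~a | b) & (~b | (c | e)))))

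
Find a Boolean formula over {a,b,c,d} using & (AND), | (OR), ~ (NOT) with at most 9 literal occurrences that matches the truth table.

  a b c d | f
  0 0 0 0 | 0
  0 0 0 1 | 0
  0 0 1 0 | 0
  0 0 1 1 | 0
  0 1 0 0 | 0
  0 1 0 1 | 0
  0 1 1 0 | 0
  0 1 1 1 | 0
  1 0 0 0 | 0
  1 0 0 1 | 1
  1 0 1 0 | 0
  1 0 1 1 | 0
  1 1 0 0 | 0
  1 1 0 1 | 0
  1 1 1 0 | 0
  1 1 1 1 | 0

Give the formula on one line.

((~c | (~d | ~a)) & (((a & ~b) | (c & b)) & (d & a)))

  ~c = 1100110011001100
  ~d = 1010101010101010
  ~a = 1111111100000000
  (~d | ~a) = 1111111110101010
  (~c | (~d | ~a)) = 1111111111101110
  ~b = 1111000011110000
  (a & ~b) = 0000000011110000
  (c & b) = 0000001100000011
  ((a & ~b) | (c & b)) = 0000001111110011
  (d & a) = 0000000001010101
  (((a & ~b) | (c & b)) & (d & a)) = 0000000001010001
  ((~c | (~d | ~a)) & (((a & ~b) | (c & b)) & (d & a))) = 0000000001000000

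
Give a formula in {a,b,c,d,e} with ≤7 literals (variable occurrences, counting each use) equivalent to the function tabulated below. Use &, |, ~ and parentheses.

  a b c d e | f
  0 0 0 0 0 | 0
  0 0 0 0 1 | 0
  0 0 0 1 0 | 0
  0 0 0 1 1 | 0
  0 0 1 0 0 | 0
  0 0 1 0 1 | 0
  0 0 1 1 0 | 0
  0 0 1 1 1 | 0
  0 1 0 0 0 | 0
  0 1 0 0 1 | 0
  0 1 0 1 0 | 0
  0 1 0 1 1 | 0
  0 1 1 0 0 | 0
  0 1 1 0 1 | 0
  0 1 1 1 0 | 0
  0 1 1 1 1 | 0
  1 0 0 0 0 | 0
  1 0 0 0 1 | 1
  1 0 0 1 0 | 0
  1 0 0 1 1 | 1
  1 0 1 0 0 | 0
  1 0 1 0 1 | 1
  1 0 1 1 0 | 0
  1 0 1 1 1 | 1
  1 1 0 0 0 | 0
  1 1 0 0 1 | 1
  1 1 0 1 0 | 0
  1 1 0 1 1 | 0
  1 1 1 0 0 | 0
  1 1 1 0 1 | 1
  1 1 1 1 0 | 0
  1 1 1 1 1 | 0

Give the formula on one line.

(((~d | ~b) & a) & (e & (c | a)))

  ~d = 11001100110011001100110011001100
  ~b = 11111111000000001111111100000000
  (~d | ~b) = 11111111110011001111111111001100
  ((~d | ~b) & a) = 00000000000000001111111111001100
  (c | a) = 00001111000011111111111111111111
  (e & (c | a)) = 00000101000001010101010101010101
  (((~d | ~b) & a) & (e & (c | a))) = 00000000000000000101010101000100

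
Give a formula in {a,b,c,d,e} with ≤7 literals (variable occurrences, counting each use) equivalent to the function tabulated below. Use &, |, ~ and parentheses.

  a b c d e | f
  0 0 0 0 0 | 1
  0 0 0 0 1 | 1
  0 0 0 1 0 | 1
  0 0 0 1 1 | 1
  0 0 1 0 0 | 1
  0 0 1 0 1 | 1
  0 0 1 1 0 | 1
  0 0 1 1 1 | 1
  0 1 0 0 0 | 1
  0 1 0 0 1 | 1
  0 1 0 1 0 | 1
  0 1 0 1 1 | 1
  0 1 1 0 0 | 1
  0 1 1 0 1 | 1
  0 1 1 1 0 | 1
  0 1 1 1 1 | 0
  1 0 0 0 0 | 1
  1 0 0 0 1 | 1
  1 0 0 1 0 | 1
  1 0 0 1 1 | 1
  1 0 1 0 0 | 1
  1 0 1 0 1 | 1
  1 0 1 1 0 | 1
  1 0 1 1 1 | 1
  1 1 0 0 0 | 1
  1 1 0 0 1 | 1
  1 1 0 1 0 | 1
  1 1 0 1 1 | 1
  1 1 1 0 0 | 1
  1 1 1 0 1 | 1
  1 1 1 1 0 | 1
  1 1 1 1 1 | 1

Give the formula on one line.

((~b | (~e | ~c)) | (((~d & ~a) & b) | a))

  ~b = 11111111000000001111111100000000
  ~e = 10101010101010101010101010101010
  ~c = 11110000111100001111000011110000
  (~e | ~c) = 11111010111110101111101011111010
  (~b | (~e | ~c)) = 11111111111110101111111111111010
  ~d = 11001100110011001100110011001100
  ~a = 11111111111111110000000000000000
  (~d & ~a) = 11001100110011000000000000000000
  ((~d & ~a) & b) = 00000000110011000000000000000000
  (((~d & ~a) & b) | a) = 00000000110011001111111111111111
  ((~b | (~e | ~c)) | (((~d & ~a) & b) | a)) = 11111111111111101111111111111111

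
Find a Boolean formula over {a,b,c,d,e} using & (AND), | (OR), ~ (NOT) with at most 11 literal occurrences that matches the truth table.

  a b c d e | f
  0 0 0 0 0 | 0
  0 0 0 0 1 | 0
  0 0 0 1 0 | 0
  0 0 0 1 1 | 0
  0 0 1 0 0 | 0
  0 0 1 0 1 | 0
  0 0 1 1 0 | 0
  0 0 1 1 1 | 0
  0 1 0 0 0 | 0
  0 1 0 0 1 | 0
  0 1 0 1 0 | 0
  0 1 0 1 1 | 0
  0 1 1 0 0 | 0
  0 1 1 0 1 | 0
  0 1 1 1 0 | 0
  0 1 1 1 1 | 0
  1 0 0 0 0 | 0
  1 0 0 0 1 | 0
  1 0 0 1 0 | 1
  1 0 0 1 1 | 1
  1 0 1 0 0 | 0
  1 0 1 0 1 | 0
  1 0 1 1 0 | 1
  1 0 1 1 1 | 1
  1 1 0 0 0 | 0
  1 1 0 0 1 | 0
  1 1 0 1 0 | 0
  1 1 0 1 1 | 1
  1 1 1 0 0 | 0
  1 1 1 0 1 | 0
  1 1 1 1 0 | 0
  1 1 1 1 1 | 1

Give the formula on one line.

((d & a) & ((((~c | (a | b)) & (e & c)) | ~b) | e))

  (d & a) = 00000000000000000011001100110011
  ~c = 11110000111100001111000011110000
  (a | b) = 00000000111111111111111111111111
  (~c | (a | b)) = 11110000111111111111111111111111
  (e & c) = 00000101000001010000010100000101
  ((~c | (a | b)) & (e & c)) = 00000000000001010000010100000101
  ~b = 11111111000000001111111100000000
  (((~c | (a | b)) & (e & c)) | ~b) = 11111111000001011111111100000101
  ((((~c | (a | b)) & (e & c)) | ~b) | e) = 11111111010101011111111101010101
  ((d & a) & ((((~c | (a | b)) & (e & c)) | ~b) | e)) = 00000000000000000011001100010001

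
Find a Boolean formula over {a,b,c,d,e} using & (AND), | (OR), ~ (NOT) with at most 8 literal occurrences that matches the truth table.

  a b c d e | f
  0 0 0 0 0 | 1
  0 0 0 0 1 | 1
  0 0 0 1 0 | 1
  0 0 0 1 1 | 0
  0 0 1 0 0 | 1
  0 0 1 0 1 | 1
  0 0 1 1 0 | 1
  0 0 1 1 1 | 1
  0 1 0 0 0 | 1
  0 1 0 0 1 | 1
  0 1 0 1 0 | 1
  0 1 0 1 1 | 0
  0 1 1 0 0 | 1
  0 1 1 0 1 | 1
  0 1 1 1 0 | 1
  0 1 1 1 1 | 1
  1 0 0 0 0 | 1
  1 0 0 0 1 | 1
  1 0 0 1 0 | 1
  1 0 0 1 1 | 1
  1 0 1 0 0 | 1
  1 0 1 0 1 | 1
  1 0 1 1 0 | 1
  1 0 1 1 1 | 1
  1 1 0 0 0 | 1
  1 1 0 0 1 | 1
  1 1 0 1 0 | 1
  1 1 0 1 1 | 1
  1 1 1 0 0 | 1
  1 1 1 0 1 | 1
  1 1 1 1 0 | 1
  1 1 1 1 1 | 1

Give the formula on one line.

(((c | ~e) | (((c | ~d) & (~a | ~b)) | ~e)) | a)

  ~e = 10101010101010101010101010101010
  (c | ~e) = 10101111101011111010111110101111
  ~d = 11001100110011001100110011001100
  (c | ~d) = 11001111110011111100111111001111
  ~a = 11111111111111110000000000000000
  ~b = 11111111000000001111111100000000
  (~a | ~b) = 11111111111111111111111100000000
  ((c | ~d) & (~a | ~b)) = 11001111110011111100111100000000
  (((c | ~d) & (~a | ~b)) | ~e) = 11101111111011111110111110101010
  ((c | ~e) | (((c | ~d) & (~a | ~b)) | ~e)) = 11101111111011111110111110101111
  (((c | ~e) | (((c | ~d) & (~a | ~b)) | ~e)) | a) = 11101111111011111111111111111111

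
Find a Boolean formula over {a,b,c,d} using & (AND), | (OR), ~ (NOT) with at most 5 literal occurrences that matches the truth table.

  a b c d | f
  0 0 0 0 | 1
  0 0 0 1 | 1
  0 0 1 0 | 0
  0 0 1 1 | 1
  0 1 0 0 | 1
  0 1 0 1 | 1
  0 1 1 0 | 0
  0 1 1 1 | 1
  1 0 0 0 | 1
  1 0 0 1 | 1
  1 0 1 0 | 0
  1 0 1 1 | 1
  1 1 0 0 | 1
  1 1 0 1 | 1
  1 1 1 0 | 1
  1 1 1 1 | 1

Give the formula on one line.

  ~c = 1100110011001100
  (d | ~c) = 1101110111011101
  (a & b) = 0000000000001111
  ((d | ~c) | (a & b)) = 1101110111011111

((d | ~c) | (a & b))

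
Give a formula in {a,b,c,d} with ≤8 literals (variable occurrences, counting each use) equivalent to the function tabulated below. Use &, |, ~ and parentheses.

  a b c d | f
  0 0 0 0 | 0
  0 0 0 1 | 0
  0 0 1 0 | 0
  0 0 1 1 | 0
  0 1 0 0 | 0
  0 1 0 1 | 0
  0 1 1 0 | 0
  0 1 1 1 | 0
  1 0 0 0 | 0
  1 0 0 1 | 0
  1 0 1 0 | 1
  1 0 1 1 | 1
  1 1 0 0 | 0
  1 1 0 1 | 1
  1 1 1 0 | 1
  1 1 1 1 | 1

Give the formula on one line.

  (b & d) = 0000010100000101
  (b & a) = 0000000000001111
  ((b & d) & (b & a)) = 0000000000000101
  (c & a) = 0000000000110011
  (((b & d) & (b & a)) | (c & a)) = 0000000000110111

(((b & d) & (b & a)) | (c & a))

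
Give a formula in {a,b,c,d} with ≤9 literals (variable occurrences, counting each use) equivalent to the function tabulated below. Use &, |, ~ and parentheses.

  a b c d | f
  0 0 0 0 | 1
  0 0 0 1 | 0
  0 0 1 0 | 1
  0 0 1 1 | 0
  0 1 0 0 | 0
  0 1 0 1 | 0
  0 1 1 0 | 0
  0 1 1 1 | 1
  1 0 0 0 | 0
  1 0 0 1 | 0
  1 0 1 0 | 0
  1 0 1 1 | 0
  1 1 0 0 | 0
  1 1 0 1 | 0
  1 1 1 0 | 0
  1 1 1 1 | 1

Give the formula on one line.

  ~b = 1111000011110000
  ~d = 1010101010101010
  (~d | a) = 1010101011111111
  ~a = 1111111100000000
  ((~d | a) & ~a) = 1010101000000000
  (~b & ((~d | a) & ~a)) = 1010000000000000
  (b | ~d) = 1010111110101111
  (c & d) = 0001000100010001
  ((b | ~d) & (c & d)) = 0000000100000001
  ((~b & ((~d | a) & ~a)) | ((b | ~d) & (c & d))) = 1010000100000001

((~b & ((~d | a) & ~a)) | ((b | ~d) & (c & d)))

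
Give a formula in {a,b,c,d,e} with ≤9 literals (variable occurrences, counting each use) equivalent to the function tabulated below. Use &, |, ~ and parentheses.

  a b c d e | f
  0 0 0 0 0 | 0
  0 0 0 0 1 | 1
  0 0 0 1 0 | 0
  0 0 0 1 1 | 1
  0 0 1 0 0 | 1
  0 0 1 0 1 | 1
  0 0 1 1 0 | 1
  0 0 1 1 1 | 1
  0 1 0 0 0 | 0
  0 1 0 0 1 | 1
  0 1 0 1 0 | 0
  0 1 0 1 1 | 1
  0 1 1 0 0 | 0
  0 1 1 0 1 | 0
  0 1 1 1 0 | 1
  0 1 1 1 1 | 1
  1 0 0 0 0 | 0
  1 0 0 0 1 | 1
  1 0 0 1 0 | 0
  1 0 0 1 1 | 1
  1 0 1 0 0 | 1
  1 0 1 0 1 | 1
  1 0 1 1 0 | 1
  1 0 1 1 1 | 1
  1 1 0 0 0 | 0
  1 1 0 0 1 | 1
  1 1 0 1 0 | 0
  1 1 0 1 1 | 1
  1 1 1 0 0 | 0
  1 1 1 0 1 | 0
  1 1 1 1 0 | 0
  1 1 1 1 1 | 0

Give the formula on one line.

((((~a | ~b) & (~b | d)) & c) | (~c & e))

  ~a = 11111111111111110000000000000000
  ~b = 11111111000000001111111100000000
  (~a | ~b) = 11111111111111111111111100000000
  (~b | d) = 11111111001100111111111100110011
  ((~a | ~b) & (~b | d)) = 11111111001100111111111100000000
  (((~a | ~b) & (~b | d)) & c) = 00001111000000110000111100000000
  ~c = 11110000111100001111000011110000
  (~c & e) = 01010000010100000101000001010000
  ((((~a | ~b) & (~b | d)) & c) | (~c & e)) = 01011111010100110101111101010000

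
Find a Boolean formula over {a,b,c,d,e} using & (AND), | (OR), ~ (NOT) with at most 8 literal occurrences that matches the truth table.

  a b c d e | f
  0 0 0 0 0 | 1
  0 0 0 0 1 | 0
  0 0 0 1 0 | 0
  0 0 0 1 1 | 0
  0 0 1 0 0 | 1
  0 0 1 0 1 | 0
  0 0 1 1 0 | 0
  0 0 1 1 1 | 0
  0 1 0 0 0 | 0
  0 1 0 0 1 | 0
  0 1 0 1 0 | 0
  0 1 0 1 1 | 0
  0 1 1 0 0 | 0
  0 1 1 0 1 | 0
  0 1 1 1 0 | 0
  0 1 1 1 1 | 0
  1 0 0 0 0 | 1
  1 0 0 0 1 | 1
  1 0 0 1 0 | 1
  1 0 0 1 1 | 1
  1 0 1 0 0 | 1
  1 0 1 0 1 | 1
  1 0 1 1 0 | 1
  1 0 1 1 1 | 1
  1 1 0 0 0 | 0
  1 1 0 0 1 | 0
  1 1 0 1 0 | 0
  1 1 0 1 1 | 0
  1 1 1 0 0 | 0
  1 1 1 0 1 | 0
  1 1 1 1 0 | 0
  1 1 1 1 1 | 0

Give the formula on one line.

  ~e = 10101010101010101010101010101010
  ~b = 11111111000000001111111100000000
  (~e & ~b) = 10101010000000001010101000000000
  ~d = 11001100110011001100110011001100
  ((~e & ~b) & ~d) = 10001000000000001000100000000000
  (a | ((~e & ~b) & ~d)) = 10001000000000001111111111111111
  ((a | ((~e & ~b) & ~d)) & ~b) = 10001000000000001111111100000000

((a | ((~e & ~b) & ~d)) & ~b)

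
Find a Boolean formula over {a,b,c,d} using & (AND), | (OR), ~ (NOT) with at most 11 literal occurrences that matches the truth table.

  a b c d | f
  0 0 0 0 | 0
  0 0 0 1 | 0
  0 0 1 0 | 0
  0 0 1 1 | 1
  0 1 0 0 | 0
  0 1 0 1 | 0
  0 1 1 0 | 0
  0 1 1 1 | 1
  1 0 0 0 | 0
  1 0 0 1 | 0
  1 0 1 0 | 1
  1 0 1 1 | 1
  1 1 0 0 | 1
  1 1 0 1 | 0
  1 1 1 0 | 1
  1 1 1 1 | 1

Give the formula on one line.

  (a | d) = 0101010111111111
  (c & (a | d)) = 0001000100110011
  ~b = 1111000011110000
  (~b | a) = 1111000011111111
  ((~b | a) & b) = 0000000000001111
  ~d = 1010101010101010
  (b & ~d) = 0000101000001010
  (((~b | a) & b) & (b & ~d)) = 0000000000001010
  ((c & (a | d)) | (((~b | a) & b) & (b & ~d))) = 0001000100111011

((c & (a | d)) | (((~b | a) & b) & (b & ~d)))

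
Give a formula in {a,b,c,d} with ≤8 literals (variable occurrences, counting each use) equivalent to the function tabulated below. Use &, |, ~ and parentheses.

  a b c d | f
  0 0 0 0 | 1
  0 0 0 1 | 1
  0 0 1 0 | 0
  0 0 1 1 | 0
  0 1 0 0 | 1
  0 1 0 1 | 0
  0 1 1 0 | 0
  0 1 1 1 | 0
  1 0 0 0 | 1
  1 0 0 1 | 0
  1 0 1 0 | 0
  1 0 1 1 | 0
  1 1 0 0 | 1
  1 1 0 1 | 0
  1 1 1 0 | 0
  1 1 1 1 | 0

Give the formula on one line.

  ~c = 1100110011001100
  ~d = 1010101010101010
  (~c & ~d) = 1000100010001000
  ~b = 1111000011110000
  ~a = 1111111100000000
  (~a & ~c) = 1100110000000000
  ((~a & ~c) | b) = 1100111100001111
  (~b & ((~a & ~c) | b)) = 1100000000000000
  ((~c & ~d) | (~b & ((~a & ~c) | b))) = 1100100010001000

((~c & ~d) | (~b & ((~a & ~c) | b)))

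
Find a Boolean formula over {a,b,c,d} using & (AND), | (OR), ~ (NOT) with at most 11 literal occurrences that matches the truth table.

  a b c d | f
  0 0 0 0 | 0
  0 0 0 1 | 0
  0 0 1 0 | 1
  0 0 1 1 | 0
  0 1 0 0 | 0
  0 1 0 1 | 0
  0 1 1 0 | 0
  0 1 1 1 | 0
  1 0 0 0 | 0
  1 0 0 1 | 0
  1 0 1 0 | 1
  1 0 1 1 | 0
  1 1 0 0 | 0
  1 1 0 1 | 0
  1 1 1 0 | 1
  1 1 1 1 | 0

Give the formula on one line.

((((b & a) | (c & (~b | a))) & (~d | ~c)) & c)

  (b & a) = 0000000000001111
  ~b = 1111000011110000
  (~b | a) = 1111000011111111
  (c & (~b | a)) = 0011000000110011
  ((b & a) | (c & (~b | a))) = 0011000000111111
  ~d = 1010101010101010
  ~c = 1100110011001100
  (~d | ~c) = 1110111011101110
  (((b & a) | (c & (~b | a))) & (~d | ~c)) = 0010000000101110
  ((((b & a) | (c & (~b | a))) & (~d | ~c)) & c) = 0010000000100010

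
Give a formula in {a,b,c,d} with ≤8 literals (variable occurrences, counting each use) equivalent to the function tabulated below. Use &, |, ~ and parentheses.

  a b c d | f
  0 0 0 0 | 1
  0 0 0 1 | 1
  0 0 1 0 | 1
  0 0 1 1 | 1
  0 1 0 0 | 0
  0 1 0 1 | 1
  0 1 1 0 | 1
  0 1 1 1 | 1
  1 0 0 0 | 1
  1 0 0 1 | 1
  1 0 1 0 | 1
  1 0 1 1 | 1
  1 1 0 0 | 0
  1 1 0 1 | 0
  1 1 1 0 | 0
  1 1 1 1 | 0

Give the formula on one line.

  ~a = 1111111100000000
  (~a & c) = 0011001100000000
  (a | d) = 0101010111111111
  ((a | d) & ~a) = 0101010100000000
  ((~a & c) | ((a | d) & ~a)) = 0111011100000000
  (((~a & c) | ((a | d) & ~a)) & b) = 0000011100000000
  ~b = 1111000011110000
  ((((~a & c) | ((a | d) & ~a)) & b) | ~b) = 1111011111110000

((((~a & c) | ((a | d) & ~a)) & b) | ~b)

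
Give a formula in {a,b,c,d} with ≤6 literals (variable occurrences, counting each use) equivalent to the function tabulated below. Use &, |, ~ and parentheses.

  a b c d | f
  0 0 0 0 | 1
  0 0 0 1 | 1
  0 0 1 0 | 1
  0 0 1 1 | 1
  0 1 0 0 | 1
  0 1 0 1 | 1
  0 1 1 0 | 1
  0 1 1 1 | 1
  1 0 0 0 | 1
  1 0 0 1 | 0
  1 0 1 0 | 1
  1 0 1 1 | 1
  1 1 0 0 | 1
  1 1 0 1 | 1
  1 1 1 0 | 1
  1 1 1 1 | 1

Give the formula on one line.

((((~b & ~d) | c) | (~a & ~c)) | b)

  ~b = 1111000011110000
  ~d = 1010101010101010
  (~b & ~d) = 1010000010100000
  ((~b & ~d) | c) = 1011001110110011
  ~a = 1111111100000000
  ~c = 1100110011001100
  (~a & ~c) = 1100110000000000
  (((~b & ~d) | c) | (~a & ~c)) = 1111111110110011
  ((((~b & ~d) | c) | (~a & ~c)) | b) = 1111111110111111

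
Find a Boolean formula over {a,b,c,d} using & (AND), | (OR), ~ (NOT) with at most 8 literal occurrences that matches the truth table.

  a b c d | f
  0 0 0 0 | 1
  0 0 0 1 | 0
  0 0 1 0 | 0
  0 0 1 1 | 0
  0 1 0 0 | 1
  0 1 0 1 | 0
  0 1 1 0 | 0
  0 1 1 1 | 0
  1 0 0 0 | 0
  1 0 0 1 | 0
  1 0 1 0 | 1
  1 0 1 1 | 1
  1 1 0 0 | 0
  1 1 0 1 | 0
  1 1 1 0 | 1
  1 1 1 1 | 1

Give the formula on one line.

  (c & a) = 0000000000110011
  ~c = 1100110011001100
  ~d = 1010101010101010
  ~a = 1111111100000000
  (~d & ~a) = 1010101000000000
  (~c & (~d & ~a)) = 1000100000000000
  ((c & a) | (~c & (~d & ~a))) = 1000100000110011

((c & a) | (~c & (~d & ~a)))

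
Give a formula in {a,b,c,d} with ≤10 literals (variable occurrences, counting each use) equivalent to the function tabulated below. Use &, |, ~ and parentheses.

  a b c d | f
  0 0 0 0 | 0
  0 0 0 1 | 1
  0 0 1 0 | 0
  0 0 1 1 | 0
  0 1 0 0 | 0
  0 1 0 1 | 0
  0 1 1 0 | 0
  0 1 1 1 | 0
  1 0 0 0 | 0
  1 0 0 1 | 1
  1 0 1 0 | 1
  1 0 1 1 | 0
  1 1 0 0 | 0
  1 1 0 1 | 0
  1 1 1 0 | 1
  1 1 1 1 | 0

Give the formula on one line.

((((c & (a | ~b)) & a) & ~d) | ((~c & ~b) & (~c & d)))

  ~b = 1111000011110000
  (a | ~b) = 1111000011111111
  (c & (a | ~b)) = 0011000000110011
  ((c & (a | ~b)) & a) = 0000000000110011
  ~d = 1010101010101010
  (((c & (a | ~b)) & a) & ~d) = 0000000000100010
  ~c = 1100110011001100
  (~c & ~b) = 1100000011000000
  (~c & d) = 0100010001000100
  ((~c & ~b) & (~c & d)) = 0100000001000000
  ((((c & (a | ~b)) & a) & ~d) | ((~c & ~b) & (~c & d))) = 0100000001100010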